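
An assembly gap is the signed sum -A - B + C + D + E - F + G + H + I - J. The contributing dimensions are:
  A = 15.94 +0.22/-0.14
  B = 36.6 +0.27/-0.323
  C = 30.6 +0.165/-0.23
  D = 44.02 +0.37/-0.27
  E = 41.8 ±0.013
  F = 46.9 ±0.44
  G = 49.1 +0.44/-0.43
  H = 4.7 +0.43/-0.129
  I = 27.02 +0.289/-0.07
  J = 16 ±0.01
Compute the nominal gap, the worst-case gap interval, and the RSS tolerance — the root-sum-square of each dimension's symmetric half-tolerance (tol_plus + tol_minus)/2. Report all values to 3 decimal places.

nominal=81.800 wc=[79.718,84.420] rss=0.869

Stack each dimension's contribution:
  -A: nom -15.940 → Σnom=-15.940; wc +0.140/-0.220 → slack +0.140/-0.220; half-tol=0.180, Σhalf²=0.032400
  -B: nom -36.600 → Σnom=-52.540; wc +0.323/-0.270 → slack +0.463/-0.490; half-tol=0.296, Σhalf²=0.120312
  +C: nom +30.600 → Σnom=-21.940; wc +0.165/-0.230 → slack +0.628/-0.720; half-tol=0.198, Σhalf²=0.159319
  +D: nom +44.020 → Σnom=22.080; wc +0.370/-0.270 → slack +0.998/-0.990; half-tol=0.320, Σhalf²=0.261719
  +E: nom +41.800 → Σnom=63.880; wc +0.013/-0.013 → slack +1.011/-1.003; half-tol=0.013, Σhalf²=0.261887
  -F: nom -46.900 → Σnom=16.980; wc +0.440/-0.440 → slack +1.451/-1.443; half-tol=0.440, Σhalf²=0.455487
  +G: nom +49.100 → Σnom=66.080; wc +0.440/-0.430 → slack +1.891/-1.873; half-tol=0.435, Σhalf²=0.644713
  +H: nom +4.700 → Σnom=70.780; wc +0.430/-0.129 → slack +2.321/-2.002; half-tol=0.279, Σhalf²=0.722833
  +I: nom +27.020 → Σnom=97.800; wc +0.289/-0.070 → slack +2.610/-2.072; half-tol=0.179, Σhalf²=0.755053
  -J: nom -16.000 → Σnom=81.800; wc +0.010/-0.010 → slack +2.620/-2.082; half-tol=0.010, Σhalf²=0.755153
Nominal = 81.800. Worst-case = [81.800 - 2.082, 81.800 + 2.620] = [79.718, 84.420]. RSS = √0.755153 = 0.869.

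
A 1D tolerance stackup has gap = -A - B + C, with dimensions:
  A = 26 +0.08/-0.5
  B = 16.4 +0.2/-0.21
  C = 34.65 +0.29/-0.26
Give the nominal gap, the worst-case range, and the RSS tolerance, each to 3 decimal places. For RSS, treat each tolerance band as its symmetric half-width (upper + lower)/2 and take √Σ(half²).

Stack each dimension's contribution:
  -A: nom -26.000 → Σnom=-26.000; wc +0.500/-0.080 → slack +0.500/-0.080; half-tol=0.290, Σhalf²=0.084100
  -B: nom -16.400 → Σnom=-42.400; wc +0.210/-0.200 → slack +0.710/-0.280; half-tol=0.205, Σhalf²=0.126125
  +C: nom +34.650 → Σnom=-7.750; wc +0.290/-0.260 → slack +1.000/-0.540; half-tol=0.275, Σhalf²=0.201750
Nominal = -7.750. Worst-case = [-7.750 - 0.540, -7.750 + 1.000] = [-8.290, -6.750]. RSS = √0.201750 = 0.449.

nominal=-7.750 wc=[-8.290,-6.750] rss=0.449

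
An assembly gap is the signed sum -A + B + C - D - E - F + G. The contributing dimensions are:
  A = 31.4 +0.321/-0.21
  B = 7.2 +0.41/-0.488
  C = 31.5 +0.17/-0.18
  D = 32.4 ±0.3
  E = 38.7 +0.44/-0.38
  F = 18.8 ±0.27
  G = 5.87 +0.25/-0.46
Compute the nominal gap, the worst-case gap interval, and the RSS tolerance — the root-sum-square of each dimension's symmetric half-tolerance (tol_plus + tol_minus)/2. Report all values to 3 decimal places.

nominal=-76.730 wc=[-79.189,-74.740] rss=0.872

Stack each dimension's contribution:
  -A: nom -31.400 → Σnom=-31.400; wc +0.210/-0.321 → slack +0.210/-0.321; half-tol=0.266, Σhalf²=0.070490
  +B: nom +7.200 → Σnom=-24.200; wc +0.410/-0.488 → slack +0.620/-0.809; half-tol=0.449, Σhalf²=0.272091
  +C: nom +31.500 → Σnom=7.300; wc +0.170/-0.180 → slack +0.790/-0.989; half-tol=0.175, Σhalf²=0.302716
  -D: nom -32.400 → Σnom=-25.100; wc +0.300/-0.300 → slack +1.090/-1.289; half-tol=0.300, Σhalf²=0.392716
  -E: nom -38.700 → Σnom=-63.800; wc +0.380/-0.440 → slack +1.470/-1.729; half-tol=0.410, Σhalf²=0.560816
  -F: nom -18.800 → Σnom=-82.600; wc +0.270/-0.270 → slack +1.740/-1.999; half-tol=0.270, Σhalf²=0.633716
  +G: nom +5.870 → Σnom=-76.730; wc +0.250/-0.460 → slack +1.990/-2.459; half-tol=0.355, Σhalf²=0.759741
Nominal = -76.730. Worst-case = [-76.730 - 2.459, -76.730 + 1.990] = [-79.189, -74.740]. RSS = √0.759741 = 0.872.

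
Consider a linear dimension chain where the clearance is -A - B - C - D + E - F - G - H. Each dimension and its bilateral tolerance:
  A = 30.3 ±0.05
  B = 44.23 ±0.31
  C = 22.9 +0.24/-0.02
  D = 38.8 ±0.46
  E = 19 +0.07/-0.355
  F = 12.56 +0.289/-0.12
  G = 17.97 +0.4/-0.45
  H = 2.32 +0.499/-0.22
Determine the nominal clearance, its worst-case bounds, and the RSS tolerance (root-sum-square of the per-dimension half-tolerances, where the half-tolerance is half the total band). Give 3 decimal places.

nominal=-150.080 wc=[-152.683,-148.380] rss=0.851

Stack each dimension's contribution:
  -A: nom -30.300 → Σnom=-30.300; wc +0.050/-0.050 → slack +0.050/-0.050; half-tol=0.050, Σhalf²=0.002500
  -B: nom -44.230 → Σnom=-74.530; wc +0.310/-0.310 → slack +0.360/-0.360; half-tol=0.310, Σhalf²=0.098600
  -C: nom -22.900 → Σnom=-97.430; wc +0.020/-0.240 → slack +0.380/-0.600; half-tol=0.130, Σhalf²=0.115500
  -D: nom -38.800 → Σnom=-136.230; wc +0.460/-0.460 → slack +0.840/-1.060; half-tol=0.460, Σhalf²=0.327100
  +E: nom +19.000 → Σnom=-117.230; wc +0.070/-0.355 → slack +0.910/-1.415; half-tol=0.212, Σhalf²=0.372256
  -F: nom -12.560 → Σnom=-129.790; wc +0.120/-0.289 → slack +1.030/-1.704; half-tol=0.204, Σhalf²=0.414077
  -G: nom -17.970 → Σnom=-147.760; wc +0.450/-0.400 → slack +1.480/-2.104; half-tol=0.425, Σhalf²=0.594701
  -H: nom -2.320 → Σnom=-150.080; wc +0.220/-0.499 → slack +1.700/-2.603; half-tol=0.359, Σhalf²=0.723942
Nominal = -150.080. Worst-case = [-150.080 - 2.603, -150.080 + 1.700] = [-152.683, -148.380]. RSS = √0.723942 = 0.851.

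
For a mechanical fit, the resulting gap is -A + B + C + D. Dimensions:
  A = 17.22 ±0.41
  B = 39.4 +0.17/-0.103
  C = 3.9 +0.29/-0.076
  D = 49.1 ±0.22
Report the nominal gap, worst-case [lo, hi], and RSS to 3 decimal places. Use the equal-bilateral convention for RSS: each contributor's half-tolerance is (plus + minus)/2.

Stack each dimension's contribution:
  -A: nom -17.220 → Σnom=-17.220; wc +0.410/-0.410 → slack +0.410/-0.410; half-tol=0.410, Σhalf²=0.168100
  +B: nom +39.400 → Σnom=22.180; wc +0.170/-0.103 → slack +0.580/-0.513; half-tol=0.137, Σhalf²=0.186732
  +C: nom +3.900 → Σnom=26.080; wc +0.290/-0.076 → slack +0.870/-0.589; half-tol=0.183, Σhalf²=0.220221
  +D: nom +49.100 → Σnom=75.180; wc +0.220/-0.220 → slack +1.090/-0.809; half-tol=0.220, Σhalf²=0.268621
Nominal = 75.180. Worst-case = [75.180 - 0.809, 75.180 + 1.090] = [74.371, 76.270]. RSS = √0.268621 = 0.518.

nominal=75.180 wc=[74.371,76.270] rss=0.518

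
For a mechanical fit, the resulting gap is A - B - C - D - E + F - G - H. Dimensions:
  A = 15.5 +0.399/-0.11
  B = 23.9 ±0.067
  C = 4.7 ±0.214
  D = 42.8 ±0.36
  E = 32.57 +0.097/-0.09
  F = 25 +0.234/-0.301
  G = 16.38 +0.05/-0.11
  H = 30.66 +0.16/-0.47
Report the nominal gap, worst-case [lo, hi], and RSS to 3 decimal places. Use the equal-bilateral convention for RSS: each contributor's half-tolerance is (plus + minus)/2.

nominal=-110.510 wc=[-111.869,-108.566] rss=0.656

Stack each dimension's contribution:
  +A: nom +15.500 → Σnom=15.500; wc +0.399/-0.110 → slack +0.399/-0.110; half-tol=0.255, Σhalf²=0.064770
  -B: nom -23.900 → Σnom=-8.400; wc +0.067/-0.067 → slack +0.466/-0.177; half-tol=0.067, Σhalf²=0.069259
  -C: nom -4.700 → Σnom=-13.100; wc +0.214/-0.214 → slack +0.680/-0.391; half-tol=0.214, Σhalf²=0.115055
  -D: nom -42.800 → Σnom=-55.900; wc +0.360/-0.360 → slack +1.040/-0.751; half-tol=0.360, Σhalf²=0.244655
  -E: nom -32.570 → Σnom=-88.470; wc +0.090/-0.097 → slack +1.130/-0.848; half-tol=0.093, Σhalf²=0.253397
  +F: nom +25.000 → Σnom=-63.470; wc +0.234/-0.301 → slack +1.364/-1.149; half-tol=0.268, Σhalf²=0.324954
  -G: nom -16.380 → Σnom=-79.850; wc +0.110/-0.050 → slack +1.474/-1.199; half-tol=0.080, Σhalf²=0.331354
  -H: nom -30.660 → Σnom=-110.510; wc +0.470/-0.160 → slack +1.944/-1.359; half-tol=0.315, Σhalf²=0.430579
Nominal = -110.510. Worst-case = [-110.510 - 1.359, -110.510 + 1.944] = [-111.869, -108.566]. RSS = √0.430579 = 0.656.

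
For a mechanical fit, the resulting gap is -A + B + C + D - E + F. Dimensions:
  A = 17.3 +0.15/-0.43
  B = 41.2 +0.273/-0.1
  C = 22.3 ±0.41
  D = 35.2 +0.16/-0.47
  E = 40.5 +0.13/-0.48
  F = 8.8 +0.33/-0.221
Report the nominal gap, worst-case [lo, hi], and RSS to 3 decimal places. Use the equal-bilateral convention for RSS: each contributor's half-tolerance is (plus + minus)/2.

nominal=49.700 wc=[48.219,51.783] rss=0.745

Stack each dimension's contribution:
  -A: nom -17.300 → Σnom=-17.300; wc +0.430/-0.150 → slack +0.430/-0.150; half-tol=0.290, Σhalf²=0.084100
  +B: nom +41.200 → Σnom=23.900; wc +0.273/-0.100 → slack +0.703/-0.250; half-tol=0.186, Σhalf²=0.118882
  +C: nom +22.300 → Σnom=46.200; wc +0.410/-0.410 → slack +1.113/-0.660; half-tol=0.410, Σhalf²=0.286982
  +D: nom +35.200 → Σnom=81.400; wc +0.160/-0.470 → slack +1.273/-1.130; half-tol=0.315, Σhalf²=0.386207
  -E: nom -40.500 → Σnom=40.900; wc +0.480/-0.130 → slack +1.753/-1.260; half-tol=0.305, Σhalf²=0.479232
  +F: nom +8.800 → Σnom=49.700; wc +0.330/-0.221 → slack +2.083/-1.481; half-tol=0.276, Σhalf²=0.555133
Nominal = 49.700. Worst-case = [49.700 - 1.481, 49.700 + 2.083] = [48.219, 51.783]. RSS = √0.555133 = 0.745.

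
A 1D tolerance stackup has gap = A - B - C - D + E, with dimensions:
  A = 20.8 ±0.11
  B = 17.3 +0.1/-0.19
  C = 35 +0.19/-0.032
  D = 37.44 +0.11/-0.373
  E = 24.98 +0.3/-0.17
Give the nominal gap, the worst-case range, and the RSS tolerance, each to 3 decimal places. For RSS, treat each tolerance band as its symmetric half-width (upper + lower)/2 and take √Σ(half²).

nominal=-43.960 wc=[-44.640,-42.955] rss=0.399

Stack each dimension's contribution:
  +A: nom +20.800 → Σnom=20.800; wc +0.110/-0.110 → slack +0.110/-0.110; half-tol=0.110, Σhalf²=0.012100
  -B: nom -17.300 → Σnom=3.500; wc +0.190/-0.100 → slack +0.300/-0.210; half-tol=0.145, Σhalf²=0.033125
  -C: nom -35.000 → Σnom=-31.500; wc +0.032/-0.190 → slack +0.332/-0.400; half-tol=0.111, Σhalf²=0.045446
  -D: nom -37.440 → Σnom=-68.940; wc +0.373/-0.110 → slack +0.705/-0.510; half-tol=0.241, Σhalf²=0.103768
  +E: nom +24.980 → Σnom=-43.960; wc +0.300/-0.170 → slack +1.005/-0.680; half-tol=0.235, Σhalf²=0.158993
Nominal = -43.960. Worst-case = [-43.960 - 0.680, -43.960 + 1.005] = [-44.640, -42.955]. RSS = √0.158993 = 0.399.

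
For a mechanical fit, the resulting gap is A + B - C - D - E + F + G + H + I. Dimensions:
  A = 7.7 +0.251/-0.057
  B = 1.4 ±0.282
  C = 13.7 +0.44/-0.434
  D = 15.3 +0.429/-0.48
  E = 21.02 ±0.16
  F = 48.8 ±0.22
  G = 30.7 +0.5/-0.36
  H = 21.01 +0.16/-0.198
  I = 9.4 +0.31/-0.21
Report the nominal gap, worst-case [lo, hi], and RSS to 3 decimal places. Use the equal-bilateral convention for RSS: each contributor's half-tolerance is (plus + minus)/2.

nominal=68.990 wc=[66.634,71.787] rss=0.927

Stack each dimension's contribution:
  +A: nom +7.700 → Σnom=7.700; wc +0.251/-0.057 → slack +0.251/-0.057; half-tol=0.154, Σhalf²=0.023716
  +B: nom +1.400 → Σnom=9.100; wc +0.282/-0.282 → slack +0.533/-0.339; half-tol=0.282, Σhalf²=0.103240
  -C: nom -13.700 → Σnom=-4.600; wc +0.434/-0.440 → slack +0.967/-0.779; half-tol=0.437, Σhalf²=0.294209
  -D: nom -15.300 → Σnom=-19.900; wc +0.480/-0.429 → slack +1.447/-1.208; half-tol=0.455, Σhalf²=0.500779
  -E: nom -21.020 → Σnom=-40.920; wc +0.160/-0.160 → slack +1.607/-1.368; half-tol=0.160, Σhalf²=0.526379
  +F: nom +48.800 → Σnom=7.880; wc +0.220/-0.220 → slack +1.827/-1.588; half-tol=0.220, Σhalf²=0.574779
  +G: nom +30.700 → Σnom=38.580; wc +0.500/-0.360 → slack +2.327/-1.948; half-tol=0.430, Σhalf²=0.759679
  +H: nom +21.010 → Σnom=59.590; wc +0.160/-0.198 → slack +2.487/-2.146; half-tol=0.179, Σhalf²=0.791720
  +I: nom +9.400 → Σnom=68.990; wc +0.310/-0.210 → slack +2.797/-2.356; half-tol=0.260, Σhalf²=0.859320
Nominal = 68.990. Worst-case = [68.990 - 2.356, 68.990 + 2.797] = [66.634, 71.787]. RSS = √0.859320 = 0.927.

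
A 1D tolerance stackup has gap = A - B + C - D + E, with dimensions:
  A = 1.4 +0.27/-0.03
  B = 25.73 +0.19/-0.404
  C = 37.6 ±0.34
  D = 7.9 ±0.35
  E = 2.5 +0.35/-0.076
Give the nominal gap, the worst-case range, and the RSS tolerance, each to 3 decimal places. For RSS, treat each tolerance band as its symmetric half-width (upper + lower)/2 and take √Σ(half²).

Stack each dimension's contribution:
  +A: nom +1.400 → Σnom=1.400; wc +0.270/-0.030 → slack +0.270/-0.030; half-tol=0.150, Σhalf²=0.022500
  -B: nom -25.730 → Σnom=-24.330; wc +0.404/-0.190 → slack +0.674/-0.220; half-tol=0.297, Σhalf²=0.110709
  +C: nom +37.600 → Σnom=13.270; wc +0.340/-0.340 → slack +1.014/-0.560; half-tol=0.340, Σhalf²=0.226309
  -D: nom -7.900 → Σnom=5.370; wc +0.350/-0.350 → slack +1.364/-0.910; half-tol=0.350, Σhalf²=0.348809
  +E: nom +2.500 → Σnom=7.870; wc +0.350/-0.076 → slack +1.714/-0.986; half-tol=0.213, Σhalf²=0.394178
Nominal = 7.870. Worst-case = [7.870 - 0.986, 7.870 + 1.714] = [6.884, 9.584]. RSS = √0.394178 = 0.628.

nominal=7.870 wc=[6.884,9.584] rss=0.628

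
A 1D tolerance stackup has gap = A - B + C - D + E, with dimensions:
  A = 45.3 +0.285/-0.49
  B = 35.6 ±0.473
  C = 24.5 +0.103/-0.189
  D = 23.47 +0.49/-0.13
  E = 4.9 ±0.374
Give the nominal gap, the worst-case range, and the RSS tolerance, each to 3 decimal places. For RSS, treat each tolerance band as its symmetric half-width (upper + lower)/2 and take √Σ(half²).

Stack each dimension's contribution:
  +A: nom +45.300 → Σnom=45.300; wc +0.285/-0.490 → slack +0.285/-0.490; half-tol=0.387, Σhalf²=0.150156
  -B: nom -35.600 → Σnom=9.700; wc +0.473/-0.473 → slack +0.758/-0.963; half-tol=0.473, Σhalf²=0.373885
  +C: nom +24.500 → Σnom=34.200; wc +0.103/-0.189 → slack +0.861/-1.152; half-tol=0.146, Σhalf²=0.395201
  -D: nom -23.470 → Σnom=10.730; wc +0.130/-0.490 → slack +0.991/-1.642; half-tol=0.310, Σhalf²=0.491301
  +E: nom +4.900 → Σnom=15.630; wc +0.374/-0.374 → slack +1.365/-2.016; half-tol=0.374, Σhalf²=0.631177
Nominal = 15.630. Worst-case = [15.630 - 2.016, 15.630 + 1.365] = [13.614, 16.995]. RSS = √0.631177 = 0.794.

nominal=15.630 wc=[13.614,16.995] rss=0.794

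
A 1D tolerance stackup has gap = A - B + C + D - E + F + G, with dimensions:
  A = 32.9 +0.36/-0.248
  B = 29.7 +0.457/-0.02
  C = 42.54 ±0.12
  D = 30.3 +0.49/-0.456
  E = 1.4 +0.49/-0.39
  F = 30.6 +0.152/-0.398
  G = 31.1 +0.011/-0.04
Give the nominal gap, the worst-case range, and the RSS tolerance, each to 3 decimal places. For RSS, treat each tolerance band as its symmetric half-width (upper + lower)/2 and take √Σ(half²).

nominal=136.340 wc=[134.131,137.883] rss=0.811

Stack each dimension's contribution:
  +A: nom +32.900 → Σnom=32.900; wc +0.360/-0.248 → slack +0.360/-0.248; half-tol=0.304, Σhalf²=0.092416
  -B: nom -29.700 → Σnom=3.200; wc +0.020/-0.457 → slack +0.380/-0.705; half-tol=0.239, Σhalf²=0.149298
  +C: nom +42.540 → Σnom=45.740; wc +0.120/-0.120 → slack +0.500/-0.825; half-tol=0.120, Σhalf²=0.163698
  +D: nom +30.300 → Σnom=76.040; wc +0.490/-0.456 → slack +0.990/-1.281; half-tol=0.473, Σhalf²=0.387427
  -E: nom -1.400 → Σnom=74.640; wc +0.390/-0.490 → slack +1.380/-1.771; half-tol=0.440, Σhalf²=0.581027
  +F: nom +30.600 → Σnom=105.240; wc +0.152/-0.398 → slack +1.532/-2.169; half-tol=0.275, Σhalf²=0.656652
  +G: nom +31.100 → Σnom=136.340; wc +0.011/-0.040 → slack +1.543/-2.209; half-tol=0.026, Σhalf²=0.657303
Nominal = 136.340. Worst-case = [136.340 - 2.209, 136.340 + 1.543] = [134.131, 137.883]. RSS = √0.657303 = 0.811.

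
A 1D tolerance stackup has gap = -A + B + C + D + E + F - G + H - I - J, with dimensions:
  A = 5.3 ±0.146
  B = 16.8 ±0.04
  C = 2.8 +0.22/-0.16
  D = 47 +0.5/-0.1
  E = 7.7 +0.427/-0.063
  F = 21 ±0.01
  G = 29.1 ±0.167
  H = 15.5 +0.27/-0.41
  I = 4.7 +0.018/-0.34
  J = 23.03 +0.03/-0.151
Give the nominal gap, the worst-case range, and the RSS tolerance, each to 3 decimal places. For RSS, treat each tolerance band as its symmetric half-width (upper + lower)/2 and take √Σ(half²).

nominal=48.670 wc=[47.526,50.941] rss=0.627

Stack each dimension's contribution:
  -A: nom -5.300 → Σnom=-5.300; wc +0.146/-0.146 → slack +0.146/-0.146; half-tol=0.146, Σhalf²=0.021316
  +B: nom +16.800 → Σnom=11.500; wc +0.040/-0.040 → slack +0.186/-0.186; half-tol=0.040, Σhalf²=0.022916
  +C: nom +2.800 → Σnom=14.300; wc +0.220/-0.160 → slack +0.406/-0.346; half-tol=0.190, Σhalf²=0.059016
  +D: nom +47.000 → Σnom=61.300; wc +0.500/-0.100 → slack +0.906/-0.446; half-tol=0.300, Σhalf²=0.149016
  +E: nom +7.700 → Σnom=69.000; wc +0.427/-0.063 → slack +1.333/-0.509; half-tol=0.245, Σhalf²=0.209041
  +F: nom +21.000 → Σnom=90.000; wc +0.010/-0.010 → slack +1.343/-0.519; half-tol=0.010, Σhalf²=0.209141
  -G: nom -29.100 → Σnom=60.900; wc +0.167/-0.167 → slack +1.510/-0.686; half-tol=0.167, Σhalf²=0.237030
  +H: nom +15.500 → Σnom=76.400; wc +0.270/-0.410 → slack +1.780/-1.096; half-tol=0.340, Σhalf²=0.352630
  -I: nom -4.700 → Σnom=71.700; wc +0.340/-0.018 → slack +2.120/-1.114; half-tol=0.179, Σhalf²=0.384671
  -J: nom -23.030 → Σnom=48.670; wc +0.151/-0.030 → slack +2.271/-1.144; half-tol=0.090, Σhalf²=0.392861
Nominal = 48.670. Worst-case = [48.670 - 1.144, 48.670 + 2.271] = [47.526, 50.941]. RSS = √0.392861 = 0.627.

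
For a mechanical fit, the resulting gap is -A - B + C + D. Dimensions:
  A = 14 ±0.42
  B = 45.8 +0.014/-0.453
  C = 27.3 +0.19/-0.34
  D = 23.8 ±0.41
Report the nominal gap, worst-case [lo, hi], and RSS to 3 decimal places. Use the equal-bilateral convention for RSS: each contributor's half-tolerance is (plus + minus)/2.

nominal=-8.700 wc=[-9.884,-7.227] rss=0.685

Stack each dimension's contribution:
  -A: nom -14.000 → Σnom=-14.000; wc +0.420/-0.420 → slack +0.420/-0.420; half-tol=0.420, Σhalf²=0.176400
  -B: nom -45.800 → Σnom=-59.800; wc +0.453/-0.014 → slack +0.873/-0.434; half-tol=0.234, Σhalf²=0.230922
  +C: nom +27.300 → Σnom=-32.500; wc +0.190/-0.340 → slack +1.063/-0.774; half-tol=0.265, Σhalf²=0.301147
  +D: nom +23.800 → Σnom=-8.700; wc +0.410/-0.410 → slack +1.473/-1.184; half-tol=0.410, Σhalf²=0.469247
Nominal = -8.700. Worst-case = [-8.700 - 1.184, -8.700 + 1.473] = [-9.884, -7.227]. RSS = √0.469247 = 0.685.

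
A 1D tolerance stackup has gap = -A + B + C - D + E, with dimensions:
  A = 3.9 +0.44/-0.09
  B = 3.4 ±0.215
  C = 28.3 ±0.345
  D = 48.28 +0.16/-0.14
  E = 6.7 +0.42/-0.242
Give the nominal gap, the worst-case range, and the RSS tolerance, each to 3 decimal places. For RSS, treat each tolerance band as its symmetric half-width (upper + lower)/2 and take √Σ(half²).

Stack each dimension's contribution:
  -A: nom -3.900 → Σnom=-3.900; wc +0.090/-0.440 → slack +0.090/-0.440; half-tol=0.265, Σhalf²=0.070225
  +B: nom +3.400 → Σnom=-0.500; wc +0.215/-0.215 → slack +0.305/-0.655; half-tol=0.215, Σhalf²=0.116450
  +C: nom +28.300 → Σnom=27.800; wc +0.345/-0.345 → slack +0.650/-1.000; half-tol=0.345, Σhalf²=0.235475
  -D: nom -48.280 → Σnom=-20.480; wc +0.140/-0.160 → slack +0.790/-1.160; half-tol=0.150, Σhalf²=0.257975
  +E: nom +6.700 → Σnom=-13.780; wc +0.420/-0.242 → slack +1.210/-1.402; half-tol=0.331, Σhalf²=0.367536
Nominal = -13.780. Worst-case = [-13.780 - 1.402, -13.780 + 1.210] = [-15.182, -12.570]. RSS = √0.367536 = 0.606.

nominal=-13.780 wc=[-15.182,-12.570] rss=0.606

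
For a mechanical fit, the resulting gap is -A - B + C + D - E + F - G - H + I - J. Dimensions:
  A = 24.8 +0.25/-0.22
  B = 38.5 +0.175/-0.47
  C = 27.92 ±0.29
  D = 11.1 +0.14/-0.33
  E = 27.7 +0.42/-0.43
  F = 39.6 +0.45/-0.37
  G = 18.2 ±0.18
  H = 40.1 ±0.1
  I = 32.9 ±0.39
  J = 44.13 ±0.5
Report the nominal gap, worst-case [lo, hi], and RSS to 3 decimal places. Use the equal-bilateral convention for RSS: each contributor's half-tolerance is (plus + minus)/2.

Stack each dimension's contribution:
  -A: nom -24.800 → Σnom=-24.800; wc +0.220/-0.250 → slack +0.220/-0.250; half-tol=0.235, Σhalf²=0.055225
  -B: nom -38.500 → Σnom=-63.300; wc +0.470/-0.175 → slack +0.690/-0.425; half-tol=0.323, Σhalf²=0.159231
  +C: nom +27.920 → Σnom=-35.380; wc +0.290/-0.290 → slack +0.980/-0.715; half-tol=0.290, Σhalf²=0.243331
  +D: nom +11.100 → Σnom=-24.280; wc +0.140/-0.330 → slack +1.120/-1.045; half-tol=0.235, Σhalf²=0.298556
  -E: nom -27.700 → Σnom=-51.980; wc +0.430/-0.420 → slack +1.550/-1.465; half-tol=0.425, Σhalf²=0.479181
  +F: nom +39.600 → Σnom=-12.380; wc +0.450/-0.370 → slack +2.000/-1.835; half-tol=0.410, Σhalf²=0.647281
  -G: nom -18.200 → Σnom=-30.580; wc +0.180/-0.180 → slack +2.180/-2.015; half-tol=0.180, Σhalf²=0.679681
  -H: nom -40.100 → Σnom=-70.680; wc +0.100/-0.100 → slack +2.280/-2.115; half-tol=0.100, Σhalf²=0.689681
  +I: nom +32.900 → Σnom=-37.780; wc +0.390/-0.390 → slack +2.670/-2.505; half-tol=0.390, Σhalf²=0.841781
  -J: nom -44.130 → Σnom=-81.910; wc +0.500/-0.500 → slack +3.170/-3.005; half-tol=0.500, Σhalf²=1.091781
Nominal = -81.910. Worst-case = [-81.910 - 3.005, -81.910 + 3.170] = [-84.915, -78.740]. RSS = √1.091781 = 1.045.

nominal=-81.910 wc=[-84.915,-78.740] rss=1.045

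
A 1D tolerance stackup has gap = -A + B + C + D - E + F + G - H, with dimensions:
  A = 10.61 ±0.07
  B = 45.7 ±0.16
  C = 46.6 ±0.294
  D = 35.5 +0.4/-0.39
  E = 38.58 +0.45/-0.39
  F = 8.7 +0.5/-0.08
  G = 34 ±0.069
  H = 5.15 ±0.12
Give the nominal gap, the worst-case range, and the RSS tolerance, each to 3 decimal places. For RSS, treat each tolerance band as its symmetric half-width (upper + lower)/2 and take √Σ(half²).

Stack each dimension's contribution:
  -A: nom -10.610 → Σnom=-10.610; wc +0.070/-0.070 → slack +0.070/-0.070; half-tol=0.070, Σhalf²=0.004900
  +B: nom +45.700 → Σnom=35.090; wc +0.160/-0.160 → slack +0.230/-0.230; half-tol=0.160, Σhalf²=0.030500
  +C: nom +46.600 → Σnom=81.690; wc +0.294/-0.294 → slack +0.524/-0.524; half-tol=0.294, Σhalf²=0.116936
  +D: nom +35.500 → Σnom=117.190; wc +0.400/-0.390 → slack +0.924/-0.914; half-tol=0.395, Σhalf²=0.272961
  -E: nom -38.580 → Σnom=78.610; wc +0.390/-0.450 → slack +1.314/-1.364; half-tol=0.420, Σhalf²=0.449361
  +F: nom +8.700 → Σnom=87.310; wc +0.500/-0.080 → slack +1.814/-1.444; half-tol=0.290, Σhalf²=0.533461
  +G: nom +34.000 → Σnom=121.310; wc +0.069/-0.069 → slack +1.883/-1.513; half-tol=0.069, Σhalf²=0.538222
  -H: nom -5.150 → Σnom=116.160; wc +0.120/-0.120 → slack +2.003/-1.633; half-tol=0.120, Σhalf²=0.552622
Nominal = 116.160. Worst-case = [116.160 - 1.633, 116.160 + 2.003] = [114.527, 118.163]. RSS = √0.552622 = 0.743.

nominal=116.160 wc=[114.527,118.163] rss=0.743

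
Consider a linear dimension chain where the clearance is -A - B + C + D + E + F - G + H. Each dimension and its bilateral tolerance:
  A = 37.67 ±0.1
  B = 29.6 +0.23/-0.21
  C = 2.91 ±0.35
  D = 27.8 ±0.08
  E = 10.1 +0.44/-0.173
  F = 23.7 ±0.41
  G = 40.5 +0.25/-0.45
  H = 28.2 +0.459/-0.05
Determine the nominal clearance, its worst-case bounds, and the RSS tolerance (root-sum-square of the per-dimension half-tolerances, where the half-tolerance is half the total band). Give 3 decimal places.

nominal=-15.060 wc=[-16.703,-12.561] rss=0.798

Stack each dimension's contribution:
  -A: nom -37.670 → Σnom=-37.670; wc +0.100/-0.100 → slack +0.100/-0.100; half-tol=0.100, Σhalf²=0.010000
  -B: nom -29.600 → Σnom=-67.270; wc +0.210/-0.230 → slack +0.310/-0.330; half-tol=0.220, Σhalf²=0.058400
  +C: nom +2.910 → Σnom=-64.360; wc +0.350/-0.350 → slack +0.660/-0.680; half-tol=0.350, Σhalf²=0.180900
  +D: nom +27.800 → Σnom=-36.560; wc +0.080/-0.080 → slack +0.740/-0.760; half-tol=0.080, Σhalf²=0.187300
  +E: nom +10.100 → Σnom=-26.460; wc +0.440/-0.173 → slack +1.180/-0.933; half-tol=0.306, Σhalf²=0.281242
  +F: nom +23.700 → Σnom=-2.760; wc +0.410/-0.410 → slack +1.590/-1.343; half-tol=0.410, Σhalf²=0.449342
  -G: nom -40.500 → Σnom=-43.260; wc +0.450/-0.250 → slack +2.040/-1.593; half-tol=0.350, Σhalf²=0.571842
  +H: nom +28.200 → Σnom=-15.060; wc +0.459/-0.050 → slack +2.499/-1.643; half-tol=0.255, Σhalf²=0.636612
Nominal = -15.060. Worst-case = [-15.060 - 1.643, -15.060 + 2.499] = [-16.703, -12.561]. RSS = √0.636612 = 0.798.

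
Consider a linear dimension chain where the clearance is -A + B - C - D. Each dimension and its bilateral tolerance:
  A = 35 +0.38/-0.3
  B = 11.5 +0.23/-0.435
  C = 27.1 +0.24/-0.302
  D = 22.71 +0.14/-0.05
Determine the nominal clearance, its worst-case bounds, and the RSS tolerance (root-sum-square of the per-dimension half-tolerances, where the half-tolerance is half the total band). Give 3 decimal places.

Stack each dimension's contribution:
  -A: nom -35.000 → Σnom=-35.000; wc +0.300/-0.380 → slack +0.300/-0.380; half-tol=0.340, Σhalf²=0.115600
  +B: nom +11.500 → Σnom=-23.500; wc +0.230/-0.435 → slack +0.530/-0.815; half-tol=0.333, Σhalf²=0.226156
  -C: nom -27.100 → Σnom=-50.600; wc +0.302/-0.240 → slack +0.832/-1.055; half-tol=0.271, Σhalf²=0.299597
  -D: nom -22.710 → Σnom=-73.310; wc +0.050/-0.140 → slack +0.882/-1.195; half-tol=0.095, Σhalf²=0.308622
Nominal = -73.310. Worst-case = [-73.310 - 1.195, -73.310 + 0.882] = [-74.505, -72.428]. RSS = √0.308622 = 0.556.

nominal=-73.310 wc=[-74.505,-72.428] rss=0.556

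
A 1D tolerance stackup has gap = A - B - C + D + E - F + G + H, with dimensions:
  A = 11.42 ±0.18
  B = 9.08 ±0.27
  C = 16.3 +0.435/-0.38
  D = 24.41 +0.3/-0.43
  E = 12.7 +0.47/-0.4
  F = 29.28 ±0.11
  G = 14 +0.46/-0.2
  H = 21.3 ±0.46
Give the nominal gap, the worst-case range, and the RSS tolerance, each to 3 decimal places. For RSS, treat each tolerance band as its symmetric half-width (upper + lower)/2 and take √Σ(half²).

Stack each dimension's contribution:
  +A: nom +11.420 → Σnom=11.420; wc +0.180/-0.180 → slack +0.180/-0.180; half-tol=0.180, Σhalf²=0.032400
  -B: nom -9.080 → Σnom=2.340; wc +0.270/-0.270 → slack +0.450/-0.450; half-tol=0.270, Σhalf²=0.105300
  -C: nom -16.300 → Σnom=-13.960; wc +0.380/-0.435 → slack +0.830/-0.885; half-tol=0.407, Σhalf²=0.271356
  +D: nom +24.410 → Σnom=10.450; wc +0.300/-0.430 → slack +1.130/-1.315; half-tol=0.365, Σhalf²=0.404581
  +E: nom +12.700 → Σnom=23.150; wc +0.470/-0.400 → slack +1.600/-1.715; half-tol=0.435, Σhalf²=0.593806
  -F: nom -29.280 → Σnom=-6.130; wc +0.110/-0.110 → slack +1.710/-1.825; half-tol=0.110, Σhalf²=0.605906
  +G: nom +14.000 → Σnom=7.870; wc +0.460/-0.200 → slack +2.170/-2.025; half-tol=0.330, Σhalf²=0.714806
  +H: nom +21.300 → Σnom=29.170; wc +0.460/-0.460 → slack +2.630/-2.485; half-tol=0.460, Σhalf²=0.926406
Nominal = 29.170. Worst-case = [29.170 - 2.485, 29.170 + 2.630] = [26.685, 31.800]. RSS = √0.926406 = 0.963.

nominal=29.170 wc=[26.685,31.800] rss=0.963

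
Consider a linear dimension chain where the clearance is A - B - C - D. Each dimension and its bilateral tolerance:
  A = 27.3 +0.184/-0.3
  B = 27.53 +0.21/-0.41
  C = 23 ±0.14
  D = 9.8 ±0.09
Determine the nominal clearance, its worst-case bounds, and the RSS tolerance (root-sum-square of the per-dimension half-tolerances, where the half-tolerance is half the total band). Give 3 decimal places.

Stack each dimension's contribution:
  +A: nom +27.300 → Σnom=27.300; wc +0.184/-0.300 → slack +0.184/-0.300; half-tol=0.242, Σhalf²=0.058564
  -B: nom -27.530 → Σnom=-0.230; wc +0.410/-0.210 → slack +0.594/-0.510; half-tol=0.310, Σhalf²=0.154664
  -C: nom -23.000 → Σnom=-23.230; wc +0.140/-0.140 → slack +0.734/-0.650; half-tol=0.140, Σhalf²=0.174264
  -D: nom -9.800 → Σnom=-33.030; wc +0.090/-0.090 → slack +0.824/-0.740; half-tol=0.090, Σhalf²=0.182364
Nominal = -33.030. Worst-case = [-33.030 - 0.740, -33.030 + 0.824] = [-33.770, -32.206]. RSS = √0.182364 = 0.427.

nominal=-33.030 wc=[-33.770,-32.206] rss=0.427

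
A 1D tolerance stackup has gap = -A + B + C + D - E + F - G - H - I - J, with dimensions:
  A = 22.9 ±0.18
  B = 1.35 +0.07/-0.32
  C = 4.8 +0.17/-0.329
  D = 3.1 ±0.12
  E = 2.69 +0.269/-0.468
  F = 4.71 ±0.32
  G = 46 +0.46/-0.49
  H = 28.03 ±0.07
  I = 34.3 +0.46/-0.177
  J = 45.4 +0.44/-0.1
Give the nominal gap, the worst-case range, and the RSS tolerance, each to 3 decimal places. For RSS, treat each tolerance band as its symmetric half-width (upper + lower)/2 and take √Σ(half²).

Stack each dimension's contribution:
  -A: nom -22.900 → Σnom=-22.900; wc +0.180/-0.180 → slack +0.180/-0.180; half-tol=0.180, Σhalf²=0.032400
  +B: nom +1.350 → Σnom=-21.550; wc +0.070/-0.320 → slack +0.250/-0.500; half-tol=0.195, Σhalf²=0.070425
  +C: nom +4.800 → Σnom=-16.750; wc +0.170/-0.329 → slack +0.420/-0.829; half-tol=0.249, Σhalf²=0.132675
  +D: nom +3.100 → Σnom=-13.650; wc +0.120/-0.120 → slack +0.540/-0.949; half-tol=0.120, Σhalf²=0.147075
  -E: nom -2.690 → Σnom=-16.340; wc +0.468/-0.269 → slack +1.008/-1.218; half-tol=0.369, Σhalf²=0.282868
  +F: nom +4.710 → Σnom=-11.630; wc +0.320/-0.320 → slack +1.328/-1.538; half-tol=0.320, Σhalf²=0.385268
  -G: nom -46.000 → Σnom=-57.630; wc +0.490/-0.460 → slack +1.818/-1.998; half-tol=0.475, Σhalf²=0.610893
  -H: nom -28.030 → Σnom=-85.660; wc +0.070/-0.070 → slack +1.888/-2.068; half-tol=0.070, Σhalf²=0.615793
  -I: nom -34.300 → Σnom=-119.960; wc +0.177/-0.460 → slack +2.065/-2.528; half-tol=0.319, Σhalf²=0.717235
  -J: nom -45.400 → Σnom=-165.360; wc +0.100/-0.440 → slack +2.165/-2.968; half-tol=0.270, Σhalf²=0.790135
Nominal = -165.360. Worst-case = [-165.360 - 2.968, -165.360 + 2.165] = [-168.328, -163.195]. RSS = √0.790135 = 0.889.

nominal=-165.360 wc=[-168.328,-163.195] rss=0.889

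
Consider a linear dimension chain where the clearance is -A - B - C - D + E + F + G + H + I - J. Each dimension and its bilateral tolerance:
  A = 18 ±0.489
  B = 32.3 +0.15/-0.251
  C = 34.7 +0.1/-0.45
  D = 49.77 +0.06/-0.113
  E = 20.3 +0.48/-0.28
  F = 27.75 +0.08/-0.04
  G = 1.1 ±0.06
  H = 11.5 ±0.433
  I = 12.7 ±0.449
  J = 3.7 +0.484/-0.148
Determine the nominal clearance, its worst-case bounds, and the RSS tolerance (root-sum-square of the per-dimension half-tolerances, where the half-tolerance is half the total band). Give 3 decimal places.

nominal=-65.120 wc=[-67.665,-62.167] rss=1.001

Stack each dimension's contribution:
  -A: nom -18.000 → Σnom=-18.000; wc +0.489/-0.489 → slack +0.489/-0.489; half-tol=0.489, Σhalf²=0.239121
  -B: nom -32.300 → Σnom=-50.300; wc +0.251/-0.150 → slack +0.740/-0.639; half-tol=0.201, Σhalf²=0.279321
  -C: nom -34.700 → Σnom=-85.000; wc +0.450/-0.100 → slack +1.190/-0.739; half-tol=0.275, Σhalf²=0.354946
  -D: nom -49.770 → Σnom=-134.770; wc +0.113/-0.060 → slack +1.303/-0.799; half-tol=0.086, Σhalf²=0.362429
  +E: nom +20.300 → Σnom=-114.470; wc +0.480/-0.280 → slack +1.783/-1.079; half-tol=0.380, Σhalf²=0.506829
  +F: nom +27.750 → Σnom=-86.720; wc +0.080/-0.040 → slack +1.863/-1.119; half-tol=0.060, Σhalf²=0.510429
  +G: nom +1.100 → Σnom=-85.620; wc +0.060/-0.060 → slack +1.923/-1.179; half-tol=0.060, Σhalf²=0.514029
  +H: nom +11.500 → Σnom=-74.120; wc +0.433/-0.433 → slack +2.356/-1.612; half-tol=0.433, Σhalf²=0.701518
  +I: nom +12.700 → Σnom=-61.420; wc +0.449/-0.449 → slack +2.805/-2.061; half-tol=0.449, Σhalf²=0.903119
  -J: nom -3.700 → Σnom=-65.120; wc +0.148/-0.484 → slack +2.953/-2.545; half-tol=0.316, Σhalf²=1.002975
Nominal = -65.120. Worst-case = [-65.120 - 2.545, -65.120 + 2.953] = [-67.665, -62.167]. RSS = √1.002975 = 1.001.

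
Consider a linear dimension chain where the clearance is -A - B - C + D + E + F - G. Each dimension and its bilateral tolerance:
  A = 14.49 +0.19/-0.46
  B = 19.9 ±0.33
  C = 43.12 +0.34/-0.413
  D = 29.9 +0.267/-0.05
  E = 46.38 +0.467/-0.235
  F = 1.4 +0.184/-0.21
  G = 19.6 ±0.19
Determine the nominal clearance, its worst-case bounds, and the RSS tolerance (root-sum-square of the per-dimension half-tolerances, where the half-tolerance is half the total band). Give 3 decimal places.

nominal=-19.430 wc=[-20.975,-17.119] rss=0.761

Stack each dimension's contribution:
  -A: nom -14.490 → Σnom=-14.490; wc +0.460/-0.190 → slack +0.460/-0.190; half-tol=0.325, Σhalf²=0.105625
  -B: nom -19.900 → Σnom=-34.390; wc +0.330/-0.330 → slack +0.790/-0.520; half-tol=0.330, Σhalf²=0.214525
  -C: nom -43.120 → Σnom=-77.510; wc +0.413/-0.340 → slack +1.203/-0.860; half-tol=0.377, Σhalf²=0.356277
  +D: nom +29.900 → Σnom=-47.610; wc +0.267/-0.050 → slack +1.470/-0.910; half-tol=0.159, Σhalf²=0.381400
  +E: nom +46.380 → Σnom=-1.230; wc +0.467/-0.235 → slack +1.937/-1.145; half-tol=0.351, Σhalf²=0.504601
  +F: nom +1.400 → Σnom=0.170; wc +0.184/-0.210 → slack +2.121/-1.355; half-tol=0.197, Σhalf²=0.543409
  -G: nom -19.600 → Σnom=-19.430; wc +0.190/-0.190 → slack +2.311/-1.545; half-tol=0.190, Σhalf²=0.579510
Nominal = -19.430. Worst-case = [-19.430 - 1.545, -19.430 + 2.311] = [-20.975, -17.119]. RSS = √0.579510 = 0.761.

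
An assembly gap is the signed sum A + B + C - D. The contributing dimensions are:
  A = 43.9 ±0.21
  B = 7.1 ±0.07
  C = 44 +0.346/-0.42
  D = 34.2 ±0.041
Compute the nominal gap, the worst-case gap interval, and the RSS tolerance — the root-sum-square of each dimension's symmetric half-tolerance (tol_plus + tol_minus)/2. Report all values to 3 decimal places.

Stack each dimension's contribution:
  +A: nom +43.900 → Σnom=43.900; wc +0.210/-0.210 → slack +0.210/-0.210; half-tol=0.210, Σhalf²=0.044100
  +B: nom +7.100 → Σnom=51.000; wc +0.070/-0.070 → slack +0.280/-0.280; half-tol=0.070, Σhalf²=0.049000
  +C: nom +44.000 → Σnom=95.000; wc +0.346/-0.420 → slack +0.626/-0.700; half-tol=0.383, Σhalf²=0.195689
  -D: nom -34.200 → Σnom=60.800; wc +0.041/-0.041 → slack +0.667/-0.741; half-tol=0.041, Σhalf²=0.197370
Nominal = 60.800. Worst-case = [60.800 - 0.741, 60.800 + 0.667] = [60.059, 61.467]. RSS = √0.197370 = 0.444.

nominal=60.800 wc=[60.059,61.467] rss=0.444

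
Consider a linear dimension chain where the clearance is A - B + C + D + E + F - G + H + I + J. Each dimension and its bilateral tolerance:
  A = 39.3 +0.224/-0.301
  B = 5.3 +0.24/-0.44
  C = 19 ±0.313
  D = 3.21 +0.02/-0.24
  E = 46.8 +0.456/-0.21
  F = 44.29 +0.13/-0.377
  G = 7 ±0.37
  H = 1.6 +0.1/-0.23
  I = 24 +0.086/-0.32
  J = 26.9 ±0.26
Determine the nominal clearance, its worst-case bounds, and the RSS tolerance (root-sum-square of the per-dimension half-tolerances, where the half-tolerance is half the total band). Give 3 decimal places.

Stack each dimension's contribution:
  +A: nom +39.300 → Σnom=39.300; wc +0.224/-0.301 → slack +0.224/-0.301; half-tol=0.263, Σhalf²=0.068906
  -B: nom -5.300 → Σnom=34.000; wc +0.440/-0.240 → slack +0.664/-0.541; half-tol=0.340, Σhalf²=0.184506
  +C: nom +19.000 → Σnom=53.000; wc +0.313/-0.313 → slack +0.977/-0.854; half-tol=0.313, Σhalf²=0.282475
  +D: nom +3.210 → Σnom=56.210; wc +0.020/-0.240 → slack +0.997/-1.094; half-tol=0.130, Σhalf²=0.299375
  +E: nom +46.800 → Σnom=103.010; wc +0.456/-0.210 → slack +1.453/-1.304; half-tol=0.333, Σhalf²=0.410264
  +F: nom +44.290 → Σnom=147.300; wc +0.130/-0.377 → slack +1.583/-1.681; half-tol=0.254, Σhalf²=0.474527
  -G: nom -7.000 → Σnom=140.300; wc +0.370/-0.370 → slack +1.953/-2.051; half-tol=0.370, Σhalf²=0.611426
  +H: nom +1.600 → Σnom=141.900; wc +0.100/-0.230 → slack +2.053/-2.281; half-tol=0.165, Σhalf²=0.638652
  +I: nom +24.000 → Σnom=165.900; wc +0.086/-0.320 → slack +2.139/-2.601; half-tol=0.203, Σhalf²=0.679861
  +J: nom +26.900 → Σnom=192.800; wc +0.260/-0.260 → slack +2.399/-2.861; half-tol=0.260, Σhalf²=0.747461
Nominal = 192.800. Worst-case = [192.800 - 2.861, 192.800 + 2.399] = [189.939, 195.199]. RSS = √0.747461 = 0.865.

nominal=192.800 wc=[189.939,195.199] rss=0.865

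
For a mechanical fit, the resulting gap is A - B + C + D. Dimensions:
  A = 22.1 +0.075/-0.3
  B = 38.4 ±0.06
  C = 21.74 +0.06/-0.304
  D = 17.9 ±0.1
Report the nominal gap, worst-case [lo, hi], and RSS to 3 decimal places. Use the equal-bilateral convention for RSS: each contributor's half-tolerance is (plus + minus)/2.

Stack each dimension's contribution:
  +A: nom +22.100 → Σnom=22.100; wc +0.075/-0.300 → slack +0.075/-0.300; half-tol=0.188, Σhalf²=0.035156
  -B: nom -38.400 → Σnom=-16.300; wc +0.060/-0.060 → slack +0.135/-0.360; half-tol=0.060, Σhalf²=0.038756
  +C: nom +21.740 → Σnom=5.440; wc +0.060/-0.304 → slack +0.195/-0.664; half-tol=0.182, Σhalf²=0.071880
  +D: nom +17.900 → Σnom=23.340; wc +0.100/-0.100 → slack +0.295/-0.764; half-tol=0.100, Σhalf²=0.081880
Nominal = 23.340. Worst-case = [23.340 - 0.764, 23.340 + 0.295] = [22.576, 23.635]. RSS = √0.081880 = 0.286.

nominal=23.340 wc=[22.576,23.635] rss=0.286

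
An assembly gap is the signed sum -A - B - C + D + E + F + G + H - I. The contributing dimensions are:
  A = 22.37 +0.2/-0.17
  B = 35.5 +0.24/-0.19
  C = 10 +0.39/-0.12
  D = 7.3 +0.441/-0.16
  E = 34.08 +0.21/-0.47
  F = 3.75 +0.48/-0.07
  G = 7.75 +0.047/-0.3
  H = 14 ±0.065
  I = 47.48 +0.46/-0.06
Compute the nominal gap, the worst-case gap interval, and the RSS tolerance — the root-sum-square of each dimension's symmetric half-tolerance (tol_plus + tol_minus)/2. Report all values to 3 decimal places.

nominal=-48.470 wc=[-50.825,-46.687] rss=0.727

Stack each dimension's contribution:
  -A: nom -22.370 → Σnom=-22.370; wc +0.170/-0.200 → slack +0.170/-0.200; half-tol=0.185, Σhalf²=0.034225
  -B: nom -35.500 → Σnom=-57.870; wc +0.190/-0.240 → slack +0.360/-0.440; half-tol=0.215, Σhalf²=0.080450
  -C: nom -10.000 → Σnom=-67.870; wc +0.120/-0.390 → slack +0.480/-0.830; half-tol=0.255, Σhalf²=0.145475
  +D: nom +7.300 → Σnom=-60.570; wc +0.441/-0.160 → slack +0.921/-0.990; half-tol=0.300, Σhalf²=0.235775
  +E: nom +34.080 → Σnom=-26.490; wc +0.210/-0.470 → slack +1.131/-1.460; half-tol=0.340, Σhalf²=0.351375
  +F: nom +3.750 → Σnom=-22.740; wc +0.480/-0.070 → slack +1.611/-1.530; half-tol=0.275, Σhalf²=0.427000
  +G: nom +7.750 → Σnom=-14.990; wc +0.047/-0.300 → slack +1.658/-1.830; half-tol=0.173, Σhalf²=0.457102
  +H: nom +14.000 → Σnom=-0.990; wc +0.065/-0.065 → slack +1.723/-1.895; half-tol=0.065, Σhalf²=0.461327
  -I: nom -47.480 → Σnom=-48.470; wc +0.060/-0.460 → slack +1.783/-2.355; half-tol=0.260, Σhalf²=0.528927
Nominal = -48.470. Worst-case = [-48.470 - 2.355, -48.470 + 1.783] = [-50.825, -46.687]. RSS = √0.528927 = 0.727.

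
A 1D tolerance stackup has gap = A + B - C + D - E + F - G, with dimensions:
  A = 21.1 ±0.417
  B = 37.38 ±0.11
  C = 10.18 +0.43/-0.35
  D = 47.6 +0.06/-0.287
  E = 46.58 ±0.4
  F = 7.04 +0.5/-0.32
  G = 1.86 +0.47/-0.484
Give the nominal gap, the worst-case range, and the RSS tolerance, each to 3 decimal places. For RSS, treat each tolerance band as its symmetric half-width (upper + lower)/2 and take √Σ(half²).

nominal=54.500 wc=[52.066,56.821] rss=0.961

Stack each dimension's contribution:
  +A: nom +21.100 → Σnom=21.100; wc +0.417/-0.417 → slack +0.417/-0.417; half-tol=0.417, Σhalf²=0.173889
  +B: nom +37.380 → Σnom=58.480; wc +0.110/-0.110 → slack +0.527/-0.527; half-tol=0.110, Σhalf²=0.185989
  -C: nom -10.180 → Σnom=48.300; wc +0.350/-0.430 → slack +0.877/-0.957; half-tol=0.390, Σhalf²=0.338089
  +D: nom +47.600 → Σnom=95.900; wc +0.060/-0.287 → slack +0.937/-1.244; half-tol=0.173, Σhalf²=0.368191
  -E: nom -46.580 → Σnom=49.320; wc +0.400/-0.400 → slack +1.337/-1.644; half-tol=0.400, Σhalf²=0.528191
  +F: nom +7.040 → Σnom=56.360; wc +0.500/-0.320 → slack +1.837/-1.964; half-tol=0.410, Σhalf²=0.696291
  -G: nom -1.860 → Σnom=54.500; wc +0.484/-0.470 → slack +2.321/-2.434; half-tol=0.477, Σhalf²=0.923820
Nominal = 54.500. Worst-case = [54.500 - 2.434, 54.500 + 2.321] = [52.066, 56.821]. RSS = √0.923820 = 0.961.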